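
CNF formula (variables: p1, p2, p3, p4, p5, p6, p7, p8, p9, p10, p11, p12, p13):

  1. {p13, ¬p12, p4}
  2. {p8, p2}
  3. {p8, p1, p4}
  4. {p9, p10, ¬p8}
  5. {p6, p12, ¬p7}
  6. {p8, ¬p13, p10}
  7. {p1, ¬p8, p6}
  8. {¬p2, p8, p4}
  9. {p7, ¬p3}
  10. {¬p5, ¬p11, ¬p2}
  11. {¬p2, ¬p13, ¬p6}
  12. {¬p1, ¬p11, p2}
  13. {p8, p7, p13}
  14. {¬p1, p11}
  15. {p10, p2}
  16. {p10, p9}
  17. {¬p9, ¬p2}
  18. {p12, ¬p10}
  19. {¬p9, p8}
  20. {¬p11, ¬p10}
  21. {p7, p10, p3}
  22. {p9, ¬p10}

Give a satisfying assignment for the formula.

p1 = 0, p2 = 0, p3 = 1, p4 = 1, p5 = 0, p6 = 1, p7 = 1, p8 = 1, p9 = 1, p10 = 1, p11 = 0, p12 = 1, p13 = 0

Check each clause:
  1. {¬p12, p4, p13} — p4 is true.
  2. {p2, p8} — p8 is true.
  3. {p4, p1, p8} — p8 is true.
  4. {p10, p9, ¬p8} — p9 is true.
  5. {p12, p6, ¬p7} — p12 is true.
  6. {p8, ¬p13, p10} — p8 is true.
  7. {¬p8, p6, p1} — p6 is true.
  8. {p4, ¬p2, p8} — p8 is true.
  9. {p7, ¬p3} — p7 is true.
  10. {¬p5, ¬p11, ¬p2} — ¬p5 is true.
  11. {¬p6, ¬p13, ¬p2} — ¬p13 is true.
  12. {¬p1, p2, ¬p11} — ¬p11 is true.
  13. {p8, p7, p13} — p8 is true.
  14. {¬p1, p11} — ¬p1 is true.
  15. {p2, p10} — p10 is true.
  16. {p9, p10} — p9 is true.
  17. {¬p9, ¬p2} — ¬p2 is true.
  18. {p12, ¬p10} — p12 is true.
  19. {p8, ¬p9} — p8 is true.
  20. {¬p10, ¬p11} — ¬p11 is true.
  21. {p3, p10, p7} — p10 is true.
  22. {¬p10, p9} — p9 is true.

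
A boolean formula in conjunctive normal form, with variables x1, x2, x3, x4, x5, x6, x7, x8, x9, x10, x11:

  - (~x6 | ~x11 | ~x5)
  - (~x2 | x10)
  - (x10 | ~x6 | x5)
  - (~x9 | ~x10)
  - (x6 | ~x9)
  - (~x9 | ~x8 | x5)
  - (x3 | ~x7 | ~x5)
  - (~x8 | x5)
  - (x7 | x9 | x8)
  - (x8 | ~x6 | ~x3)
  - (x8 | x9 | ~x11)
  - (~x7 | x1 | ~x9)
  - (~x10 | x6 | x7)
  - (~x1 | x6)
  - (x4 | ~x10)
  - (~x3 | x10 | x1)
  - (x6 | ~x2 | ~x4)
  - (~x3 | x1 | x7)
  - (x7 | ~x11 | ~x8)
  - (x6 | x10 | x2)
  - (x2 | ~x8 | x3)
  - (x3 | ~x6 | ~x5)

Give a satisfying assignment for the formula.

x11 occurs only negated in the remaining clauses — set x11 = False.
Try x1 = False.
Try x2 = False.
For the remaining variables, x3 = True, x4 = True, x5 = True, x6 = False, x7 = True, x8 = True, x9 = False, x10 = True works.
Every clause has at least one true literal under this assignment.

x1=F  x2=F  x3=T  x4=T  x5=T  x6=F  x7=T  x8=T  x9=F  x10=T  x11=F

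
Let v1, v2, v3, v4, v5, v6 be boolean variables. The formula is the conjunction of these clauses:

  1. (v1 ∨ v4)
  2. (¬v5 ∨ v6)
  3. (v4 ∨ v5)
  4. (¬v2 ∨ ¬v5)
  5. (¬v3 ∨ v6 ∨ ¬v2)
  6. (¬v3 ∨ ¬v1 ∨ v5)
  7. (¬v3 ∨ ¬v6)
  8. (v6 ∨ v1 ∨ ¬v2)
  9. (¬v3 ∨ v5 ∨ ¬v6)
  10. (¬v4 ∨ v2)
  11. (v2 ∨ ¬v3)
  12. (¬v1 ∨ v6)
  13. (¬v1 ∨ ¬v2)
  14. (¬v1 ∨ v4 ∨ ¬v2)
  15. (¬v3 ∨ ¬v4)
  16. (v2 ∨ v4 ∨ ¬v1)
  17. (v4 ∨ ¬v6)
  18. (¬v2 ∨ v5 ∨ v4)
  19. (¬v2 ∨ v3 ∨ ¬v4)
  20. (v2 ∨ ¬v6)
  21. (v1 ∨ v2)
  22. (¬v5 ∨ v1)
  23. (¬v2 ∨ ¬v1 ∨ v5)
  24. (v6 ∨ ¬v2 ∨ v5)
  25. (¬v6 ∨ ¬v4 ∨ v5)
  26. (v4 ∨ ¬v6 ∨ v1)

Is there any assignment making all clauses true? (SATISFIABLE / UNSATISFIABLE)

UNSATISFIABLE

v2 = True:
  propagation gives v5=False, v4=True, v1=False, v6=True; an empty clause results — contradiction.
v2 = False:
  propagation gives v4=False, v1=True; an empty clause results — contradiction.
Every branch closes, so no satisfying assignment exists.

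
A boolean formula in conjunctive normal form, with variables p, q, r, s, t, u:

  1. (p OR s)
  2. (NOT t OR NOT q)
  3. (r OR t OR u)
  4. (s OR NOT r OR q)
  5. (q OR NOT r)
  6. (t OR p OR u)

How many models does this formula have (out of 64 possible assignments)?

17

Case analysis on q and r:
  q=1, r=1: 5 of the 16 assignments to (p,s,t,u) work.
  q=1, r=0: remaining (p,s,t,u) ∈ {(0,1,0,1); (1,0,0,1); (1,1,0,1)} — 3.
  q=0, r=1: a clause becomes empty — 0.
  q=0, r=0: 9 of the 16 assignments to (p,s,t,u) work.
Total: 5 + 3 + 0 + 9 = 17.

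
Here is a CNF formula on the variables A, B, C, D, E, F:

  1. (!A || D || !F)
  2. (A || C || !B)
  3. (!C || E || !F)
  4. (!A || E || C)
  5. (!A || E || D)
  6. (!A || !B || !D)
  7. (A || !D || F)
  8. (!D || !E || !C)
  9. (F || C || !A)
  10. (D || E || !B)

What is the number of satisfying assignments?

15

Case analysis on A and D:
  A=1, D=1: remaining (B,C,E,F) ∈ {(0,0,1,1); (0,1,0,0)} — 2.
  A=1, D=0: remaining (B,C,E,F) ∈ {(0,1,1,0); (1,1,1,0)} — 2.
  A=0, D=1: remaining (B,C,E,F) ∈ {(0,0,0,1); (0,0,1,1)} — 2.
  A=0, D=0: 9 of the 16 assignments to (B,C,E,F) work.
Total: 2 + 2 + 2 + 9 = 15.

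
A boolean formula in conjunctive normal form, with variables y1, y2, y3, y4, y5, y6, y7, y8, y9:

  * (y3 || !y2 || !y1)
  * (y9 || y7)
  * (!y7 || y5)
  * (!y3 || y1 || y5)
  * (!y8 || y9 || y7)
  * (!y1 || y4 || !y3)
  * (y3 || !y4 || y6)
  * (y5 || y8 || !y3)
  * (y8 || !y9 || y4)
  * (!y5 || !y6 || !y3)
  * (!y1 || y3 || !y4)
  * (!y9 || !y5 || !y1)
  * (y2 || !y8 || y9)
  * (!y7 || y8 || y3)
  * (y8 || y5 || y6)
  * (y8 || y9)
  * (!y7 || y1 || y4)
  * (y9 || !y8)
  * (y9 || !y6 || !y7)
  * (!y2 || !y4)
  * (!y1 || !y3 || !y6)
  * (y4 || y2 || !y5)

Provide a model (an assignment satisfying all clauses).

Set y1 = False and propagate.
For the remaining variables, y2 = False, y3 = False, y4 = True, y5 = True, y6 = True, y7 = False, y8 = True, y9 = True works.
Every clause has at least one true literal under this assignment.

y1=False, y2=False, y3=False, y4=True, y5=True, y6=True, y7=False, y8=True, y9=True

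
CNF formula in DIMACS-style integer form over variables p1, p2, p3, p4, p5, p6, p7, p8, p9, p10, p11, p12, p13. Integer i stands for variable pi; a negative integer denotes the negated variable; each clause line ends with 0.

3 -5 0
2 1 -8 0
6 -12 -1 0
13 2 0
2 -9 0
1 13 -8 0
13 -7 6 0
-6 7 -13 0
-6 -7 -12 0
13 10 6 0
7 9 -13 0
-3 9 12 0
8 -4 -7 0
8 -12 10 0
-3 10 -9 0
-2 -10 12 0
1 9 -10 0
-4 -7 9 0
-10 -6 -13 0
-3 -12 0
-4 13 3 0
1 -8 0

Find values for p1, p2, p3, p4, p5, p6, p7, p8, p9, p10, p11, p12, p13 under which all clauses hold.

p1 = T, p2 = T, p3 = F, p4 = F, p5 = F, p6 = T, p7 = F, p8 = T, p9 = T, p10 = T, p11 = F, p12 = T, p13 = F

Check each clause:
  1. (p3 | ~p5) — ~p5 is true.
  2. (~p8 | p1 | p2) — p1 is true.
  3. (p6 | ~p1 | ~p12) — p6 is true.
  4. (p2 | p13) — p2 is true.
  5. (p2 | ~p9) — p2 is true.
  6. (~p8 | p1 | p13) — p1 is true.
  7. (~p7 | p13 | p6) — ~p7 is true.
  8. (~p6 | p7 | ~p13) — ~p13 is true.
  9. (~p7 | ~p6 | ~p12) — ~p7 is true.
  10. (p6 | p13 | p10) — p10 is true.
  11. (~p13 | p7 | p9) — p9 is true.
  12. (p9 | p12 | ~p3) — p9 is true.
  13. (~p7 | ~p4 | p8) — p8 is true.
  14. (~p12 | p8 | p10) — p8 is true.
  15. (p10 | ~p3 | ~p9) — p10 is true.
  16. (~p10 | ~p2 | p12) — p12 is true.
  17. (p9 | p1 | ~p10) — p9 is true.
  18. (~p7 | p9 | ~p4) — ~p7 is true.
  19. (~p10 | ~p6 | ~p13) — ~p13 is true.
  20. (~p3 | ~p12) — ~p3 is true.
  21. (~p4 | p3 | p13) — ~p4 is true.
  22. (~p8 | p1) — p1 is true.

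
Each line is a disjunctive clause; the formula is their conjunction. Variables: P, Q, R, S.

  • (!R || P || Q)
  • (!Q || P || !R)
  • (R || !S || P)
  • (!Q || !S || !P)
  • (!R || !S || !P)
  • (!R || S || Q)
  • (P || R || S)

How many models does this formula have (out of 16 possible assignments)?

4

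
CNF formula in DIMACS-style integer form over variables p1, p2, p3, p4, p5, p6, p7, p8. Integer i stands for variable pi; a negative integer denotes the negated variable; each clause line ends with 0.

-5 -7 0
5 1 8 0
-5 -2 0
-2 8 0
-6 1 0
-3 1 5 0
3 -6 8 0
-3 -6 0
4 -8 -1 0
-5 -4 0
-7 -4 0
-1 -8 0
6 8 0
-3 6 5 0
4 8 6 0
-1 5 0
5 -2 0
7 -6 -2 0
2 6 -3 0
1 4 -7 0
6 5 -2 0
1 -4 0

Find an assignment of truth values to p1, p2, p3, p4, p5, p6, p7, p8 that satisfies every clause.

p1 = F, p2 = F, p3 = F, p4 = F, p5 = F, p6 = F, p7 = F, p8 = T

Check each clause:
  1. (NOT p7 OR NOT p5) — NOT p7 is true.
  2. (p5 OR p1 OR p8) — p8 is true.
  3. (NOT p2 OR NOT p5) — NOT p5 is true.
  4. (p8 OR NOT p2) — p8 is true.
  5. (p1 OR NOT p6) — NOT p6 is true.
  6. (p5 OR p1 OR NOT p3) — NOT p3 is true.
  7. (p3 OR p8 OR NOT p6) — p8 is true.
  8. (NOT p6 OR NOT p3) — NOT p6 is true.
  9. (NOT p8 OR p4 OR NOT p1) — NOT p1 is true.
  10. (NOT p4 OR NOT p5) — NOT p5 is true.
  11. (NOT p7 OR NOT p4) — NOT p7 is true.
  12. (NOT p8 OR NOT p1) — NOT p1 is true.
  13. (p6 OR p8) — p8 is true.
  14. (p6 OR p5 OR NOT p3) — NOT p3 is true.
  15. (p8 OR p4 OR p6) — p8 is true.
  16. (p5 OR NOT p1) — NOT p1 is true.
  17. (NOT p2 OR p5) — NOT p2 is true.
  18. (p7 OR NOT p6 OR NOT p2) — NOT p6 is true.
  19. (p2 OR p6 OR NOT p3) — NOT p3 is true.
  20. (p4 OR NOT p7 OR p1) — NOT p7 is true.
  21. (p5 OR NOT p2 OR p6) — NOT p2 is true.
  22. (NOT p4 OR p1) — NOT p4 is true.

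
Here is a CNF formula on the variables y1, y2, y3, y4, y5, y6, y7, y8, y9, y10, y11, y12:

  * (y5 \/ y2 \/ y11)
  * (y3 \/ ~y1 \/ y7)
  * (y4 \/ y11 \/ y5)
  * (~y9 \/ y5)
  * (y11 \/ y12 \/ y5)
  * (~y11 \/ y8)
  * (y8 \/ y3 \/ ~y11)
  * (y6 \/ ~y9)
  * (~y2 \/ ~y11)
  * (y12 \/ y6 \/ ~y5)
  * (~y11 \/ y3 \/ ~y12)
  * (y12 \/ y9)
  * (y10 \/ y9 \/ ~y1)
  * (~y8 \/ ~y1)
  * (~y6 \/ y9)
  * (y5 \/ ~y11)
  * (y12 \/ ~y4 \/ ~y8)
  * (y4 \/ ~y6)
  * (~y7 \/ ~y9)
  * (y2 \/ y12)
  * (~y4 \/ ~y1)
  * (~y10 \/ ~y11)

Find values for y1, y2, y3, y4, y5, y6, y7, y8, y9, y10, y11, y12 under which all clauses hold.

y1 = 0, y2 = 0, y3 = 0, y4 = 0, y5 = 1, y6 = 0, y7 = 0, y8 = 1, y9 = 0, y10 = 1, y11 = 0, y12 = 1

Pure literal: y1 appears only negated; assign y1 = False.
Branch on y2: take y2 = False.
  then y12 is forced to True.
Set y3 = False and propagate.
  then y11 is forced to False.
  then y5 is forced to True.
The remaining clauses are satisfied by y4 = False, y6 = False, y7 = False, y8 = True, y9 = False, y10 = True.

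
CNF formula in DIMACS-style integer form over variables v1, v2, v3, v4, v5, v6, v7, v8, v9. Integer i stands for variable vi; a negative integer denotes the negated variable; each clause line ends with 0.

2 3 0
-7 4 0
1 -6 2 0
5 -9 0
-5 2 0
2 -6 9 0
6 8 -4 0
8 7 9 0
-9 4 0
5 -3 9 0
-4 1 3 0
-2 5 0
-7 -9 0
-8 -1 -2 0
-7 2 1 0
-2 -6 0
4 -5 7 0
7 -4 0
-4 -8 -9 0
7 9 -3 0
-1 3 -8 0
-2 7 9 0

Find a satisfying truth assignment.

v1=F, v2=T, v3=T, v4=T, v5=T, v6=F, v7=T, v8=T, v9=F

Check each clause:
  1. {v3, v2} — v2 is true.
  2. {v4, ¬v7} — v4 is true.
  3. {v1, ¬v6, v2} — ¬v6 is true.
  4. {v5, ¬v9} — v5 is true.
  5. {v2, ¬v5} — v2 is true.
  6. {v9, v2, ¬v6} — v2 is true.
  7. {v8, ¬v4, v6} — v8 is true.
  8. {v9, v8, v7} — v8 is true.
  9. {v4, ¬v9} — v4 is true.
  10. {¬v3, v9, v5} — v5 is true.
  11. {¬v4, v1, v3} — v3 is true.
  12. {¬v2, v5} — v5 is true.
  13. {¬v7, ¬v9} — ¬v9 is true.
  14. {¬v2, ¬v8, ¬v1} — ¬v1 is true.
  15. {v1, v2, ¬v7} — v2 is true.
  16. {¬v2, ¬v6} — ¬v6 is true.
  17. {v4, v7, ¬v5} — v4 is true.
  18. {¬v4, v7} — v7 is true.
  19. {¬v9, ¬v4, ¬v8} — ¬v9 is true.
  20. {¬v3, v7, v9} — v7 is true.
  21. {¬v8, v3, ¬v1} — v3 is true.
  22. {¬v2, v9, v7} — v7 is true.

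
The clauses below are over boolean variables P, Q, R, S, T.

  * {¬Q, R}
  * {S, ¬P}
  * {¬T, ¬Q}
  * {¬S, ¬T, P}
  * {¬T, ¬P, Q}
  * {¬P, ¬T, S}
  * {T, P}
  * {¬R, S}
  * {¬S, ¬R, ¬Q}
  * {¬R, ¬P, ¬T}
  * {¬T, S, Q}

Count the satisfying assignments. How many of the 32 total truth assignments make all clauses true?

2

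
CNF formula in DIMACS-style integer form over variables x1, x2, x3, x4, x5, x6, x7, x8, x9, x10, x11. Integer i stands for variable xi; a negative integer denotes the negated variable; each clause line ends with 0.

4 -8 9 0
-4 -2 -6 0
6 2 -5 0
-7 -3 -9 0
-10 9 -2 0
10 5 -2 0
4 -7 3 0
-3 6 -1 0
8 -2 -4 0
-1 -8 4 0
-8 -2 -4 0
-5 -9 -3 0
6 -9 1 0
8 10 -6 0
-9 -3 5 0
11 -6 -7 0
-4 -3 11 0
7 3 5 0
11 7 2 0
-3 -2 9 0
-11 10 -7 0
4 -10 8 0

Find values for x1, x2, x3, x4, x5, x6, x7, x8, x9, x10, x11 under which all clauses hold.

x1 = T  x2 = F  x3 = T  x4 = T  x5 = T  x6 = T  x7 = F  x8 = T  x9 = F  x10 = T  x11 = T

Check each clause:
  1. (x9 | ~x8 | x4) — x4 is true.
  2. (~x4 | ~x6 | ~x2) — ~x2 is true.
  3. (~x5 | x6 | x2) — x6 is true.
  4. (~x9 | ~x3 | ~x7) — ~x7 is true.
  5. (~x10 | x9 | ~x2) — ~x2 is true.
  6. (~x2 | x5 | x10) — x10 is true.
  7. (~x7 | x3 | x4) — ~x7 is true.
  8. (~x3 | ~x1 | x6) — x6 is true.
  9. (~x2 | ~x4 | x8) — x8 is true.
  10. (x4 | ~x1 | ~x8) — x4 is true.
  11. (~x2 | ~x4 | ~x8) — ~x2 is true.
  12. (~x5 | ~x3 | ~x9) — ~x9 is true.
  13. (x1 | x6 | ~x9) — x1 is true.
  14. (x10 | ~x6 | x8) — x8 is true.
  15. (x5 | ~x9 | ~x3) — x5 is true.
  16. (x11 | ~x7 | ~x6) — ~x7 is true.
  17. (~x3 | x11 | ~x4) — x11 is true.
  18. (x5 | x7 | x3) — x3 is true.
  19. (x2 | x11 | x7) — x11 is true.
  20. (~x3 | x9 | ~x2) — ~x2 is true.
  21. (~x7 | ~x11 | x10) — ~x7 is true.
  22. (x4 | x8 | ~x10) — x8 is true.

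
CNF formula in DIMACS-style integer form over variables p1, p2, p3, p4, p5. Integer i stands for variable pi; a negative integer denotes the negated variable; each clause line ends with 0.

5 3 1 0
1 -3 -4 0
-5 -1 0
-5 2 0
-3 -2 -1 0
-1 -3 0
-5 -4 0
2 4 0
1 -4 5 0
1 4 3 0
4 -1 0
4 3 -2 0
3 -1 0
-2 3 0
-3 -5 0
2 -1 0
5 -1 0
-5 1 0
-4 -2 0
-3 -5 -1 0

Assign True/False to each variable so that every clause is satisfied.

p1=0, p2=1, p3=1, p4=0, p5=0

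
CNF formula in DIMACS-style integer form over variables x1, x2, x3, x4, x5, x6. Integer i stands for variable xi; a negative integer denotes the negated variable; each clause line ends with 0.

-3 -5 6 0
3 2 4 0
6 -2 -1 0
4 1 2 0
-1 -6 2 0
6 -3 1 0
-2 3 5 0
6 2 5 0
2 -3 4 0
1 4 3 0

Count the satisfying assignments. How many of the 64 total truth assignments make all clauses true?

18

Split on x2, then x3.
  x2=1, x3=1: forces x6=1; x1, x4, x5 free → 2^3 = 8.
  x2=1, x3=0: remaining (x1,x4,x5,x6) ∈ {(0,1,1,0); (0,1,1,1); (1,0,1,1); (1,1,1,1)} — 4.
  x2=0, x3=1: remaining (x1,x4,x5,x6) ∈ {(0,1,0,1); (0,1,1,1)} — 2.
  x2=0, x3=0: remaining (x1,x4,x5,x6) ∈ {(0,1,0,1); (0,1,1,0); (0,1,1,1); (1,1,1,0)} — 4.
Total: 8 + 4 + 2 + 4 = 18.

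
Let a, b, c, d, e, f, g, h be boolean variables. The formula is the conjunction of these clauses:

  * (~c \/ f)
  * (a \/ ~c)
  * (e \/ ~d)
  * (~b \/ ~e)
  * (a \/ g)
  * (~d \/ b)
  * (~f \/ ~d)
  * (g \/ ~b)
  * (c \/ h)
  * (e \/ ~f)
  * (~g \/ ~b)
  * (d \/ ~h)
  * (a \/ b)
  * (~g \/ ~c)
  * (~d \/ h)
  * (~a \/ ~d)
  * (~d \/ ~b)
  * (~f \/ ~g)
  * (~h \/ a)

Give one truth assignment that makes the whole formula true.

a=True, b=False, c=True, d=False, e=True, f=True, g=False, h=False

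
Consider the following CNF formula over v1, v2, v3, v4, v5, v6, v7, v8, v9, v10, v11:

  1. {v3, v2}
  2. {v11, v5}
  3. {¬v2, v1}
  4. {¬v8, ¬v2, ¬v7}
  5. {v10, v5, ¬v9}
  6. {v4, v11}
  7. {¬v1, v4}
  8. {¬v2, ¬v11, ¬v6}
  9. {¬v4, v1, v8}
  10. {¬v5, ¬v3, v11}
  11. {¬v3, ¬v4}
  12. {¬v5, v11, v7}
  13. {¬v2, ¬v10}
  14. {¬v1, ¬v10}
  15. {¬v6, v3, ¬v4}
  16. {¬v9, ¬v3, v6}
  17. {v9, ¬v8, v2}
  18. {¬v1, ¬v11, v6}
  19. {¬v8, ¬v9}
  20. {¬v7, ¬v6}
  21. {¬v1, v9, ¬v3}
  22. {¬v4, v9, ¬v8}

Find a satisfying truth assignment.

v1=F, v2=F, v3=T, v4=F, v5=F, v6=T, v7=F, v8=F, v9=F, v10=F, v11=T

Check each clause:
  1. {v2, v3} — v3 is true.
  2. {v5, v11} — v11 is true.
  3. {¬v2, v1} — ¬v2 is true.
  4. {¬v2, ¬v7, ¬v8} — ¬v8 is true.
  5. {¬v9, v5, v10} — ¬v9 is true.
  6. {v4, v11} — v11 is true.
  7. {v4, ¬v1} — ¬v1 is true.
  8. {¬v6, ¬v2, ¬v11} — ¬v2 is true.
  9. {v8, v1, ¬v4} — ¬v4 is true.
  10. {¬v3, v11, ¬v5} — v11 is true.
  11. {¬v4, ¬v3} — ¬v4 is true.
  12. {v7, ¬v5, v11} — ¬v5 is true.
  13. {¬v10, ¬v2} — ¬v2 is true.
  14. {¬v1, ¬v10} — ¬v10 is true.
  15. {¬v6, ¬v4, v3} — v3 is true.
  16. {¬v9, ¬v3, v6} — v6 is true.
  17. {¬v8, v9, v2} — ¬v8 is true.
  18. {¬v1, v6, ¬v11} — v6 is true.
  19. {¬v9, ¬v8} — ¬v8 is true.
  20. {¬v7, ¬v6} — ¬v7 is true.
  21. {¬v3, v9, ¬v1} — ¬v1 is true.
  22. {¬v4, v9, ¬v8} — ¬v8 is true.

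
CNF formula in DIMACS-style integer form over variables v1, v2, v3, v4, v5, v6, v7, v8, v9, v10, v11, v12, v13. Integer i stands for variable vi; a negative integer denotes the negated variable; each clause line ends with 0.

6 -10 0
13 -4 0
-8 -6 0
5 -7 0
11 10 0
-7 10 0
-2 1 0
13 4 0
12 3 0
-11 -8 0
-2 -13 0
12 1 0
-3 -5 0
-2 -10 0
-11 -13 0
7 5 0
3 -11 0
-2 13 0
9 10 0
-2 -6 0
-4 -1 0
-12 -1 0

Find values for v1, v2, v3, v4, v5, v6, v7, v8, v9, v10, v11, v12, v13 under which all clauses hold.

v1=False, v2=False, v3=False, v4=True, v5=True, v6=True, v7=False, v8=False, v9=True, v10=True, v11=False, v12=True, v13=True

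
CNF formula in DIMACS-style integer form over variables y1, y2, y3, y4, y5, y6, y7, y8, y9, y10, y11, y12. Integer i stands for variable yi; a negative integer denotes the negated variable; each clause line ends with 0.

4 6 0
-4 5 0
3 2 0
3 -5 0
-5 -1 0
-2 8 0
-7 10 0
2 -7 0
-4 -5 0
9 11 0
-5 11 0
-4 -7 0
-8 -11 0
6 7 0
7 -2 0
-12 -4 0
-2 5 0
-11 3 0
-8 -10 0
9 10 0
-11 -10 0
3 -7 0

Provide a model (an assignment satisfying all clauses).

y1=F, y2=F, y3=T, y4=F, y5=F, y6=T, y7=F, y8=F, y9=T, y10=F, y11=F, y12=T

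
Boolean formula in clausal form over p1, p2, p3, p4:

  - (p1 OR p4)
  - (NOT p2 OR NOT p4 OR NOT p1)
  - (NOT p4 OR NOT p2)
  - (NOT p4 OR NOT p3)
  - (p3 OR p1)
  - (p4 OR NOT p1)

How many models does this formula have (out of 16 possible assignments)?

1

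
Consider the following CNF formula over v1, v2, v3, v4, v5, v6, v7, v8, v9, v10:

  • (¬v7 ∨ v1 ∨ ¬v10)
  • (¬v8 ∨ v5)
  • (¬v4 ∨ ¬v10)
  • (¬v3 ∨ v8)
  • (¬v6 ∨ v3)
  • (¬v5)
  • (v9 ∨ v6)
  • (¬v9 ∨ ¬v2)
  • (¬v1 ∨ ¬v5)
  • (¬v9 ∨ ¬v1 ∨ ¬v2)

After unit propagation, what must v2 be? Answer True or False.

(¬v5) is a unit clause: v5 = False.
In (¬v8 ∨ v5), v5 is now false; ¬v8 must hold, so v8 = False.
From (v8 ∨ ¬v3) and v8 = False: v3 = False.
In (¬v6 ∨ v3), v3 is now false; ¬v6 must hold, so v6 = False.
In (v6 ∨ v9), v6 is now false; v9 must hold, so v9 = True.
In (¬v9 ∨ ¬v2), ¬v9 is now false; ¬v2 must hold, so v2 = False.

False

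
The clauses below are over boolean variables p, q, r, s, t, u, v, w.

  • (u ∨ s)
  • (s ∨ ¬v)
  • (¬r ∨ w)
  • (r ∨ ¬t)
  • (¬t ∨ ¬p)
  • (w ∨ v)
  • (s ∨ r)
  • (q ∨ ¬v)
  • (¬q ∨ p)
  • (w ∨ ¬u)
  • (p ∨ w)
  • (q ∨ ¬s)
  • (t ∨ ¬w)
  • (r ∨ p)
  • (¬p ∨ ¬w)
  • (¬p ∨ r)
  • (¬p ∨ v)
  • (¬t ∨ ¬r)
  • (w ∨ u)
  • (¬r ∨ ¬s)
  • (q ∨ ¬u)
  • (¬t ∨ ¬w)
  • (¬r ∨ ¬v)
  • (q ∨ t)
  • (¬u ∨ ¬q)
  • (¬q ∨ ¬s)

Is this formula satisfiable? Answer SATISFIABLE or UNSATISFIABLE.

r = True:
  propagation gives w=True, t=True; an empty clause results — contradiction.
r = False:
  propagation gives t=False, s=True, q=True; an empty clause results — contradiction.
Every branch closes, so no satisfying assignment exists.

UNSATISFIABLE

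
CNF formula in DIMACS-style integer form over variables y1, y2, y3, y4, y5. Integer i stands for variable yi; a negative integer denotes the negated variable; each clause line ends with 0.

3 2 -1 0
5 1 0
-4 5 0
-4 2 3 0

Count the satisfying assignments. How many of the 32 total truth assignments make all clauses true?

Case analysis on y1 and y2:
  y1=T, y2=T: y3 free; 3 ways for (y4,y5) × 2^1 = 6.
  y1=T, y2=F: remaining (y3,y4,y5) ∈ {(T,F,F); (T,F,T); (T,T,T)} — 3.
  y1=F, y2=T: remaining (y3,y4,y5) ∈ {(F,F,T); (F,T,T); (T,F,T); (T,T,T)} — 4.
  y1=F, y2=F: remaining (y3,y4,y5) ∈ {(F,F,T); (T,F,T); (T,T,T)} — 3.
Total: 6 + 3 + 4 + 3 = 16.

16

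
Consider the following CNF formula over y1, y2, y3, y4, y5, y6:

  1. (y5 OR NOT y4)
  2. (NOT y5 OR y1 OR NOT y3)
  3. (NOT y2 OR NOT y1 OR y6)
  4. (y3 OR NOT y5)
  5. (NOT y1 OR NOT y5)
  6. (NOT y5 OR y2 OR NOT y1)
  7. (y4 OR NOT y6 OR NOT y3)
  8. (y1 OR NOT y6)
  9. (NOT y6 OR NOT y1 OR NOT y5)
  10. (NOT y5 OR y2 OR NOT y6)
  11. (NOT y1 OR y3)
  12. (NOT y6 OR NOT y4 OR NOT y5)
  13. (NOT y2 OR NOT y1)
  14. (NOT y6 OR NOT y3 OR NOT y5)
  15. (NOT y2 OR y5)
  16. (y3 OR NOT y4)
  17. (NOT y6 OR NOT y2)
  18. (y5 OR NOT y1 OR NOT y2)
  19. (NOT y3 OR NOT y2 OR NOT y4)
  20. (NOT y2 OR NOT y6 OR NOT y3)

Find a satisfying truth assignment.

Try y1 = False.
  then y6 is forced to False.
Branch on y2: take y2 = False.
For the remaining variables, y3 = True, y4 = False, y5 = False works.

y1=F, y2=F, y3=T, y4=F, y5=F, y6=F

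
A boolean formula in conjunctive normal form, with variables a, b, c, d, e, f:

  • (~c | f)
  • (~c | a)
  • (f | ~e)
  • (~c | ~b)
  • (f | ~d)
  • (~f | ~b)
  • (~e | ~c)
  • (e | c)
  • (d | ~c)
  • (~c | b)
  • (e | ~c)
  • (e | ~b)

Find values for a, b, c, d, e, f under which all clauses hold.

a = T, b = F, c = F, d = F, e = T, f = T

a occurs only positively in the remaining clauses — set a = True.
Try b = False.
  then c is forced to False.
  then e is forced to True.
  then f is forced to True.
d is now unconstrained; take d = False.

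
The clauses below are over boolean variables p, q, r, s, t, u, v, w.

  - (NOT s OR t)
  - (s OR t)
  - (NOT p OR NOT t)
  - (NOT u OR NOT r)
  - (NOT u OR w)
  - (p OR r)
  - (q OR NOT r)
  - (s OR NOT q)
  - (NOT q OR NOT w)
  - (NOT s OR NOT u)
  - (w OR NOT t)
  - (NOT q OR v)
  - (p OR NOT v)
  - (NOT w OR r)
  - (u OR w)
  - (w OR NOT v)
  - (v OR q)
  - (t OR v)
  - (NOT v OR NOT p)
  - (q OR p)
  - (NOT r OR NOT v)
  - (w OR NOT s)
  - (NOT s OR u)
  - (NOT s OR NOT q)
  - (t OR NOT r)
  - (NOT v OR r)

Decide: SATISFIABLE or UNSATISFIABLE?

v = True:
  propagation gives p=True; an empty clause results — contradiction.
v = False:
  propagation gives q=False; an empty clause results — contradiction.
Every branch closes, so no satisfying assignment exists.

UNSATISFIABLE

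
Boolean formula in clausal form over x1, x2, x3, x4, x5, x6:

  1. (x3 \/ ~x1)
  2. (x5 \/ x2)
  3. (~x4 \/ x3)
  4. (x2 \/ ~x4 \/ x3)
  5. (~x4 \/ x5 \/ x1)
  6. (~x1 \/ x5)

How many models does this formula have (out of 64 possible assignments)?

24

Split on x1, then x3.
  x1=1, x3=1: forces x5=1; x2, x4, x6 free → 2^3 = 8.
  x1=1, x3=0: a clause becomes empty — 0.
  x1=0, x3=1: x6 free; 5 ways for (x2,x4,x5) × 2^1 = 10.
  x1=0, x3=0: x6 free; 3 ways for (x2,x4,x5) × 2^1 = 6.
Total: 8 + 0 + 10 + 6 = 24.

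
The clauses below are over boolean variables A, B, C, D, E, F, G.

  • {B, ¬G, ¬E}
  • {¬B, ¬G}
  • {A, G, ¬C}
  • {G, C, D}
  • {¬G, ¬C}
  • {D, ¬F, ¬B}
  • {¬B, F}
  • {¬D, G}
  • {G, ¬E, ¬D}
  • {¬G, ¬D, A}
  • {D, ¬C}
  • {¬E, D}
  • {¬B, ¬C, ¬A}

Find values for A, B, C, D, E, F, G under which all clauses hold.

A=True  B=False  C=False  D=False  E=False  F=False  G=True

Pure literal: E appears only negated; assign E = False.
Set A = True and propagate.
For the remaining variables, B = False, C = False, D = False, F = False, G = True works.
Check each clause:
  1. {B, ¬G, ¬E} — ¬E is true.
  2. {¬B, ¬G} — ¬B is true.
  3. {¬C, G, A} — A is true.
  4. {C, D, G} — G is true.
  5. {¬G, ¬C} — ¬C is true.
  6. {¬F, D, ¬B} — ¬F is true.
  7. {¬B, F} — ¬B is true.
  8. {G, ¬D} — ¬D is true.
  9. {¬D, G, ¬E} — ¬E is true.
  10. {A, ¬G, ¬D} — ¬D is true.
  11. {D, ¬C} — ¬C is true.
  12. {D, ¬E} — ¬E is true.
  13. {¬B, ¬C, ¬A} — ¬C is true.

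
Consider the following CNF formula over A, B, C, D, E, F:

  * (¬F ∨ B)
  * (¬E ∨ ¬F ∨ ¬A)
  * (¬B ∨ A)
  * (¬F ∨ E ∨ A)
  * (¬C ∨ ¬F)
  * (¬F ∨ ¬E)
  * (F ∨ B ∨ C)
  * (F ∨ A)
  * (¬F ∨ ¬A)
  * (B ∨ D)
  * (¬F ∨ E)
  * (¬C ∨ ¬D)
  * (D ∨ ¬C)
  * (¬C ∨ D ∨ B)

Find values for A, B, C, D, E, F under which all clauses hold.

Try A = True.
  then F is forced to False.
Set B = True and propagate.
For the remaining variables, C = False, D = False, E = True works.
Check each clause:
  1. (B ∨ ¬F) — ¬F is true.
  2. (¬F ∨ ¬E ∨ ¬A) — ¬F is true.
  3. (A ∨ ¬B) — A is true.
  4. (¬F ∨ A ∨ E) — A is true.
  5. (¬F ∨ ¬C) — ¬F is true.
  6. (¬F ∨ ¬E) — ¬F is true.
  7. (F ∨ C ∨ B) — B is true.
  8. (F ∨ A) — A is true.
  9. (¬A ∨ ¬F) — ¬F is true.
  10. (B ∨ D) — B is true.
  11. (E ∨ ¬F) — ¬F is true.
  12. (¬D ∨ ¬C) — ¬D is true.
  13. (¬C ∨ D) — ¬C is true.
  14. (B ∨ ¬C ∨ D) — B is true.

A = 1  B = 1  C = 0  D = 0  E = 1  F = 0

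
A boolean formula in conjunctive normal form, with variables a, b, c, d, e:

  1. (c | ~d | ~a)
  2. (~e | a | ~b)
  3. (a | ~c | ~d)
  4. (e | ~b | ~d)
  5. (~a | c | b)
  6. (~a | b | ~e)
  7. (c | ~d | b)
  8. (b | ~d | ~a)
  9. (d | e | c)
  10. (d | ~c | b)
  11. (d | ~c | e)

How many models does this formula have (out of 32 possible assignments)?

4

Satisfying assignments:
  a=F b=F c=F d=F e=T
  a=T b=T c=F d=F e=T
  a=T b=T c=T d=F e=T
  a=T b=T c=T d=T e=T
Count: 4.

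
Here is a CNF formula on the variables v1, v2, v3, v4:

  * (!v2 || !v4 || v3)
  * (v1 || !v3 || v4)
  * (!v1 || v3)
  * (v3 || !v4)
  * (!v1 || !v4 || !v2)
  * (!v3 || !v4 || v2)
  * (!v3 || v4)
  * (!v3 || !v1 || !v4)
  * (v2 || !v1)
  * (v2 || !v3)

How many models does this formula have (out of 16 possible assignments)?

3

The models are:
  v1=F v2=F v3=F v4=F
  v1=F v2=T v3=F v4=F
  v1=F v2=T v3=T v4=T
That's 3 in total.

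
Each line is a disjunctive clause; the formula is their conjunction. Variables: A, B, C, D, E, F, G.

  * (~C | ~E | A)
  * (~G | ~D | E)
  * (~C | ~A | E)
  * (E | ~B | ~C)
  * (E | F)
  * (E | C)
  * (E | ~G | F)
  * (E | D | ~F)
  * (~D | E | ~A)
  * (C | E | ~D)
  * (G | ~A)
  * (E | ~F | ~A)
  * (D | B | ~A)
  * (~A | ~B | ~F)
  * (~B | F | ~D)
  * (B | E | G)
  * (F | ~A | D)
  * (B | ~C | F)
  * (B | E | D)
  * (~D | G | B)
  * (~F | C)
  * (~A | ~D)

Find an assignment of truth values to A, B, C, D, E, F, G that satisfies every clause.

Set A = False and propagate.
Branch on B: take B = False.
Try C = False.
  then E is forced to True.
  then F is forced to False.
For the remaining variables, D = False, G = True works.
Every clause has at least one true literal under this assignment.
Check each clause:
  1. (~E | A | ~C) — ~C is true.
  2. (~D | ~G | E) — ~D is true.
  3. (E | ~C | ~A) — E is true.
  4. (E | ~C | ~B) — E is true.
  5. (E | F) — E is true.
  6. (C | E) — E is true.
  7. (~G | E | F) — E is true.
  8. (~F | E | D) — ~F is true.
  9. (E | ~A | ~D) — ~D is true.
  10. (~D | C | E) — ~D is true.
  11. (G | ~A) — ~A is true.
  12. (E | ~F | ~A) — ~F is true.
  13. (~A | B | D) — ~A is true.
  14. (~F | ~B | ~A) — ~F is true.
  15. (~D | F | ~B) — ~D is true.
  16. (G | B | E) — E is true.
  17. (~A | F | D) — ~A is true.
  18. (B | ~C | F) — ~C is true.
  19. (E | D | B) — E is true.
  20. (B | ~D | G) — ~D is true.
  21. (~F | C) — ~F is true.
  22. (~A | ~D) — ~D is true.

A=F  B=F  C=F  D=F  E=T  F=F  G=T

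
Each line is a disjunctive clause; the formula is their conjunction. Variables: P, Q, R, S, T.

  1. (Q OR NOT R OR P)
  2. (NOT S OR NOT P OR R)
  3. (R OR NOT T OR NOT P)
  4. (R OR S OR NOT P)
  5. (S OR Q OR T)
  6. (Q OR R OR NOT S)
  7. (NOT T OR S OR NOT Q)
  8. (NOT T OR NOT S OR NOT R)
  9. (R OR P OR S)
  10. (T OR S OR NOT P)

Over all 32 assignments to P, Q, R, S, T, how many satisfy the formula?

7

Case analysis on S and R:
  S=T, R=T: remaining (P,Q,T) ∈ {(F,T,F); (T,F,F); (T,T,F)} — 3.
  S=T, R=F: remaining (P,Q,T) ∈ {(F,T,F); (F,T,T)} — 2.
  S=F, R=T: remaining (P,Q,T) ∈ {(F,T,F); (T,F,T)} — 2.
  S=F, R=F: a clause becomes empty — 0.
Total: 3 + 2 + 2 + 0 = 7.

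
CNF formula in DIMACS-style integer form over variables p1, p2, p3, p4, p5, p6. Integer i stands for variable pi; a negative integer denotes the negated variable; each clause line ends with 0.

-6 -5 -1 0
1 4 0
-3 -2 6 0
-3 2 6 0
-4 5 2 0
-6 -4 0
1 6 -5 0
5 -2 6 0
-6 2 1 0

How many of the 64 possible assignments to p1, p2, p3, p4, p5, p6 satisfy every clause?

9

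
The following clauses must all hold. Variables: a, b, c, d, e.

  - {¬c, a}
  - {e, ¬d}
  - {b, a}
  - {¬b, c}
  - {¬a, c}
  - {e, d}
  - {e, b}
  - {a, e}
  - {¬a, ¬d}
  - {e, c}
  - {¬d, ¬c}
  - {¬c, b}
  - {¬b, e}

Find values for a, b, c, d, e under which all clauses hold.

a=1  b=1  c=1  d=0  e=1

Check each clause:
  1. {¬c, a} — a is true.
  2. {¬d, e} — ¬d is true.
  3. {b, a} — a is true.
  4. {¬b, c} — c is true.
  5. {¬a, c} — c is true.
  6. {e, d} — e is true.
  7. {b, e} — b is true.
  8. {e, a} — a is true.
  9. {¬d, ¬a} — ¬d is true.
  10. {e, c} — c is true.
  11. {¬d, ¬c} — ¬d is true.
  12. {¬c, b} — b is true.
  13. {e, ¬b} — e is true.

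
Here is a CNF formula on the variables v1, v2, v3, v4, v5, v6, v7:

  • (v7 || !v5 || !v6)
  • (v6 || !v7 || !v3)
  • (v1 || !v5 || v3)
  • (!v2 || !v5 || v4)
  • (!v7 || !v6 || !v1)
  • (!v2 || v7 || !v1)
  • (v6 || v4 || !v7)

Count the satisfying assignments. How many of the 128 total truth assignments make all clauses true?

Case analysis on v7 and v6:
  v7=T, v6=T: 11 of the 32 assignments to (v1,v2,v3,v4,v5) work.
  v7=T, v6=F: v2 free; 3 ways for (v1,v3,v4,v5) × 2^1 = 6.
  v7=F, v6=T: v3, v4 free; 3 ways for (v1,v2,v5) × 2^2 = 12.
  v7=F, v6=F: 19 of the 32 assignments to (v1,v2,v3,v4,v5) work.
Total: 11 + 6 + 12 + 19 = 48.

48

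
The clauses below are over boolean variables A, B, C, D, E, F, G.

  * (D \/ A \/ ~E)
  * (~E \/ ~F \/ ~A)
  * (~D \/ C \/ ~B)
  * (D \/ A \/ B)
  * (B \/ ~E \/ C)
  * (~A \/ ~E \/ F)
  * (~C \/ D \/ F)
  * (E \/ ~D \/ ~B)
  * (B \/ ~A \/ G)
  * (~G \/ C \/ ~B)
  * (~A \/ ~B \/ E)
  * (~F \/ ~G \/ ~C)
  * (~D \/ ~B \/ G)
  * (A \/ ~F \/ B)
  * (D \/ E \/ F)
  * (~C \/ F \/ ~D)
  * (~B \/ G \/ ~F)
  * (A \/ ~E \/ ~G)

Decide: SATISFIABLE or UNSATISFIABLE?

Try A = True.
Branch on B: take B = False.
  then G is forced to True.
Try C = False.
  then E is forced to False.
For the remaining variables, D = False, F = True works.
So A = 1, B = 0, C = 0, D = 0, E = 0, F = 1, G = 1 is a satisfying assignment.

SATISFIABLE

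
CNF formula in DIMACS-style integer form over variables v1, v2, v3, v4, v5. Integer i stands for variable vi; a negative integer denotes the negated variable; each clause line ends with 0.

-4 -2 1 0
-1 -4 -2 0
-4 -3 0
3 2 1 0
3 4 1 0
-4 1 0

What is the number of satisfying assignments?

14

Case analysis on v1 and v4:
  v1=T, v4=T: remaining (v2,v3,v5) ∈ {(F,F,F); (F,F,T)} — 2.
  v1=T, v4=F: v2, v3, v5 free → 2^3 = 8.
  v1=F, v4=T: a clause becomes empty — 0.
  v1=F, v4=F: remaining (v2,v3,v5) ∈ {(F,T,F); (F,T,T); (T,T,F); (T,T,T)} — 4.
Total: 2 + 8 + 0 + 4 = 14.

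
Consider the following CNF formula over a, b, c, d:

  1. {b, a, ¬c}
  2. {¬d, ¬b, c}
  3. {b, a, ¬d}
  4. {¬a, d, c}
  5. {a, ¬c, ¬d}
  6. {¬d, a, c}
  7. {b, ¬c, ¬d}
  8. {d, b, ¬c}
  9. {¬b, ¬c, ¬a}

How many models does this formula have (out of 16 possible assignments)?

4

Satisfying assignments:
  a=F b=F c=F d=F
  a=F b=T c=F d=F
  a=F b=T c=T d=F
  a=T b=F c=F d=T
That's 4 in total.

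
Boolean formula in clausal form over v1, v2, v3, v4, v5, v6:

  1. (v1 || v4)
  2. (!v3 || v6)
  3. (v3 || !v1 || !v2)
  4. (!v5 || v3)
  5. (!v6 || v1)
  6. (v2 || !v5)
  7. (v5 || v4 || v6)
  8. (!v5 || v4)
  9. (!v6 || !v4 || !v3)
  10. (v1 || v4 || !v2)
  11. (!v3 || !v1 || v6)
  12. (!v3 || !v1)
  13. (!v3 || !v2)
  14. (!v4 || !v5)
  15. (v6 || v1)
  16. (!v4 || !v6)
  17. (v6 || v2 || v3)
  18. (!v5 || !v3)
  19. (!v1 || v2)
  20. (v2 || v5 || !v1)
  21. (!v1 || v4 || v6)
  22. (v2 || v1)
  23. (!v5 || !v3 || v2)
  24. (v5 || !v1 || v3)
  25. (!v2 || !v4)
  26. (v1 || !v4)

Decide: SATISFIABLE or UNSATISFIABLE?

UNSATISFIABLE

v1 = True:
  propagation gives v3=False, v2=False; an empty clause results — contradiction.
v1 = False:
  propagation gives v4=True; an empty clause results — contradiction.
Every branch closes, so no satisfying assignment exists.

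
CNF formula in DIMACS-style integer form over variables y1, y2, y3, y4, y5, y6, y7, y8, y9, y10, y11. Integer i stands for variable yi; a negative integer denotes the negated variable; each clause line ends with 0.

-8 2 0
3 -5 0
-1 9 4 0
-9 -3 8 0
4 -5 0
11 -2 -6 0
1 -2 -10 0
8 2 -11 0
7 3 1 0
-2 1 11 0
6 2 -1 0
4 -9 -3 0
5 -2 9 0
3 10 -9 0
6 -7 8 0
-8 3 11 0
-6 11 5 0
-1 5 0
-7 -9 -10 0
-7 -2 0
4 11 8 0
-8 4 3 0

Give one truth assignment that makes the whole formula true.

y1=False, y2=False, y3=True, y4=True, y5=True, y6=False, y7=False, y8=False, y9=False, y10=False, y11=False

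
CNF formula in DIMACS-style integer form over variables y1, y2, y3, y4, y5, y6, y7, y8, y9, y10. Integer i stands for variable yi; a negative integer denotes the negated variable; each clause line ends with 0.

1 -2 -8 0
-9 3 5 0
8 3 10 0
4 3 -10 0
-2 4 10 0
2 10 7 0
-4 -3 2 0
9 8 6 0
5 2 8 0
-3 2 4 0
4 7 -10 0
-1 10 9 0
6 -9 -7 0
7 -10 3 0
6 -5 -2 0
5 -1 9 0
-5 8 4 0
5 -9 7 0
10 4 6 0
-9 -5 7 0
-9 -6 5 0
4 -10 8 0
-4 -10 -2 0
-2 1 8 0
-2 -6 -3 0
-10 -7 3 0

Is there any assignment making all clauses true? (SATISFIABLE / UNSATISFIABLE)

SATISFIABLE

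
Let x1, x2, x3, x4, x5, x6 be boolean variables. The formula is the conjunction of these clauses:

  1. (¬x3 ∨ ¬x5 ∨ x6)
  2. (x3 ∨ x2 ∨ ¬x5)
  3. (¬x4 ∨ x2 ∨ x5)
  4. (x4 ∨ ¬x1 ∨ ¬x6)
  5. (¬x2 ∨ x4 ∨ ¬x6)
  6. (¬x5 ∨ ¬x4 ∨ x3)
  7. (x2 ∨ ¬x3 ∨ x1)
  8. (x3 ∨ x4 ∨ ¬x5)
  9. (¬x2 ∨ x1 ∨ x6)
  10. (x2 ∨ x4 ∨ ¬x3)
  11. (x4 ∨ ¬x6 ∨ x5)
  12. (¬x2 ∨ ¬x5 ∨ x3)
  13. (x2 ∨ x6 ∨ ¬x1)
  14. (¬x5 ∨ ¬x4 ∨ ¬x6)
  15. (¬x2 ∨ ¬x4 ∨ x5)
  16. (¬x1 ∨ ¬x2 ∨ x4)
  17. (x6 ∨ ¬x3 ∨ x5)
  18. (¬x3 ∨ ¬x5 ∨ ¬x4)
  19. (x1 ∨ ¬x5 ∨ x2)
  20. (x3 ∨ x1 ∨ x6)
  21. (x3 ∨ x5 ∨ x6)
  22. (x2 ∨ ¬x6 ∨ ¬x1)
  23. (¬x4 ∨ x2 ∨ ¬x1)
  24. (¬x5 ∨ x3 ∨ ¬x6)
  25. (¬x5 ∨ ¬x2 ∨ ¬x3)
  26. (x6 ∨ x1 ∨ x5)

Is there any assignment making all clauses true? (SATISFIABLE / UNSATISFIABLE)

UNSATISFIABLE

x5 = True:
  x2 = True:
    propagation gives x3=True; an empty clause results — contradiction.
  x2 = False:
    propagation gives x3=True, x6=True, x1=True; an empty clause results — contradiction.
x5 = False:
  x2 = True:
    propagation gives x4=False, x6=False, x1=True; an empty clause results — contradiction.
  x2 = False:
    propagation gives x4=False, x3=False, x6=False; an empty clause results — contradiction.
Every branch closes, so no satisfying assignment exists.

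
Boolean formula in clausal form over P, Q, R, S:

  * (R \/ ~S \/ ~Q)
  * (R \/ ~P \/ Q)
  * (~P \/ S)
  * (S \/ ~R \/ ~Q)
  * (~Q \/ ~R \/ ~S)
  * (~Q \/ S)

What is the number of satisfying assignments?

The models are:
  P=F Q=F R=F S=F
  P=F Q=F R=F S=T
  P=F Q=F R=T S=F
  P=F Q=F R=T S=T
  P=T Q=F R=T S=T
That's 5 in total.

5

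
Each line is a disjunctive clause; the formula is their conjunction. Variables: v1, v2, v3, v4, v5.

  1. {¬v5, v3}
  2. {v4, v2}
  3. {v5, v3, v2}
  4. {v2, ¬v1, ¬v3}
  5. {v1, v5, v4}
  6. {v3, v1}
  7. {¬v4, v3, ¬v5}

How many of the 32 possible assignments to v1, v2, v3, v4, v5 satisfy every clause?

11

Split on v3, then v5.
  v3=1, v5=1: 5 of the 8 assignments to (v1,v2,v4) work.
  v3=1, v5=0: remaining (v1,v2,v4) ∈ {(0,0,1); (0,1,1); (1,1,0); (1,1,1)} — 4.
  v3=0, v5=1: a clause becomes empty — 0.
  v3=0, v5=0: remaining (v1,v2,v4) ∈ {(1,1,0); (1,1,1)} — 2.
Total: 5 + 4 + 0 + 2 = 11.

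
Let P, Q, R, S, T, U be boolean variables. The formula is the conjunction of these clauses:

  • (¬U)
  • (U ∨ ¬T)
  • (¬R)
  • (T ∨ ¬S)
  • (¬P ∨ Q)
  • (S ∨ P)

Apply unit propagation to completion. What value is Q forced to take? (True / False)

True

Unit clause (¬U) sets U = False.
In (¬T ∨ U), U is now false; ¬T must hold, so T = False.
Unit clause (¬R) sets R = False.
(¬S ∨ T): since T = False, the clause reduces to (¬S). S = False.
(S ∨ P): since S = False, the clause reduces to (P). P = True.
(¬P ∨ Q) with P = True leaves only Q, so Q = True.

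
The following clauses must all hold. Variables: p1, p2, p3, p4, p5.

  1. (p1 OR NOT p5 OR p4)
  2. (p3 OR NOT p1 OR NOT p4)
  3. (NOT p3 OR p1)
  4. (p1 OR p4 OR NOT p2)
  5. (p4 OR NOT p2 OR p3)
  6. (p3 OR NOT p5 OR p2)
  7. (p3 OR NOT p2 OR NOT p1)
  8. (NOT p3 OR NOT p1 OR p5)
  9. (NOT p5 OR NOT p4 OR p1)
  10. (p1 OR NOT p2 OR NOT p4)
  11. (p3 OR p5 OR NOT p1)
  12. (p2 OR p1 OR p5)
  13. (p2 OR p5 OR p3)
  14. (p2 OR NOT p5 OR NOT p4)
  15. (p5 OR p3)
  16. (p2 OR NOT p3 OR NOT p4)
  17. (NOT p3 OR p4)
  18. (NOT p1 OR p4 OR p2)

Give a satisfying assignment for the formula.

p1=True, p2=True, p3=True, p4=True, p5=True

Check each clause:
  1. (p1 OR NOT p5 OR p4) — p1 is true.
  2. (p3 OR NOT p4 OR NOT p1) — p3 is true.
  3. (NOT p3 OR p1) — p1 is true.
  4. (p1 OR NOT p2 OR p4) — p1 is true.
  5. (p4 OR p3 OR NOT p2) — p3 is true.
  6. (p3 OR p2 OR NOT p5) — p2 is true.
  7. (p3 OR NOT p1 OR NOT p2) — p3 is true.
  8. (p5 OR NOT p1 OR NOT p3) — p5 is true.
  9. (NOT p4 OR NOT p5 OR p1) — p1 is true.
  10. (p1 OR NOT p2 OR NOT p4) — p1 is true.
  11. (p3 OR p5 OR NOT p1) — p3 is true.
  12. (p2 OR p1 OR p5) — p1 is true.
  13. (p5 OR p2 OR p3) — p2 is true.
  14. (NOT p5 OR p2 OR NOT p4) — p2 is true.
  15. (p5 OR p3) — p3 is true.
  16. (NOT p4 OR p2 OR NOT p3) — p2 is true.
  17. (NOT p3 OR p4) — p4 is true.
  18. (NOT p1 OR p4 OR p2) — p2 is true.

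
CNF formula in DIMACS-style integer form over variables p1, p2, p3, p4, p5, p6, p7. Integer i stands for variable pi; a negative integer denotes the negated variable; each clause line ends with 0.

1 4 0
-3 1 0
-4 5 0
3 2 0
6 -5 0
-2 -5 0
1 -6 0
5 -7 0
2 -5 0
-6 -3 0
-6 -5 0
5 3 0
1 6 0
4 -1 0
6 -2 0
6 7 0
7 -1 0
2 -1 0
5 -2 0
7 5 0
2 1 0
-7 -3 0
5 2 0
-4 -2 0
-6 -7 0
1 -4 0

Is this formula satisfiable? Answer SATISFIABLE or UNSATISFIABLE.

UNSATISFIABLE

p5 = True:
  propagation gives p6=True; an empty clause results — contradiction.
p5 = False:
  propagation gives p4=False, p1=True; an empty clause results — contradiction.
Every branch closes, so no satisfying assignment exists.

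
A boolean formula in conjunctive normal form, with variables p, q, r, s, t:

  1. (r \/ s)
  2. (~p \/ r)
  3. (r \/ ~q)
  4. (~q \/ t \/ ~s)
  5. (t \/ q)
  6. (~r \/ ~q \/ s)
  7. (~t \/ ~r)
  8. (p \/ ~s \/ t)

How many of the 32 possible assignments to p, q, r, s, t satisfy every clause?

1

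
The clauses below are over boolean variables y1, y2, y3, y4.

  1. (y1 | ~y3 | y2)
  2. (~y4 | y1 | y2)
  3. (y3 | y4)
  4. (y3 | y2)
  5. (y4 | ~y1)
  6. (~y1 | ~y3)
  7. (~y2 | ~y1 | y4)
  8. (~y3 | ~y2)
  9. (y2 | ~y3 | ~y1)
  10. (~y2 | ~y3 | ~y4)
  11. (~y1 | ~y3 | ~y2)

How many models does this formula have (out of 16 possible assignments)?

2

Satisfying assignments:
  y1=F y2=T y3=F y4=T
  y1=T y2=T y3=F y4=T
That's 2 in total.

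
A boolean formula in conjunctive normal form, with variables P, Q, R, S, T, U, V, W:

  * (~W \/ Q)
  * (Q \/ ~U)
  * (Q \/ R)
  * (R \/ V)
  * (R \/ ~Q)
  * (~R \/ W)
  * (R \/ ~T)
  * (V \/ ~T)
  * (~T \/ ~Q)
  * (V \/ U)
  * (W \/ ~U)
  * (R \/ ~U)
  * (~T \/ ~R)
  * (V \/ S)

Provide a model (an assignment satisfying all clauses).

P = False, Q = True, R = True, S = True, T = False, U = True, V = False, W = True

Pure literal: S appears only positively; assign S = True.
Pure literal: T appears only negated; assign T = False.
Branch on Q: take Q = True.
  then R is forced to True.
  then W is forced to True.
Branch on U: take U = True.
P, V are now unconstrained; take P = False, V = False.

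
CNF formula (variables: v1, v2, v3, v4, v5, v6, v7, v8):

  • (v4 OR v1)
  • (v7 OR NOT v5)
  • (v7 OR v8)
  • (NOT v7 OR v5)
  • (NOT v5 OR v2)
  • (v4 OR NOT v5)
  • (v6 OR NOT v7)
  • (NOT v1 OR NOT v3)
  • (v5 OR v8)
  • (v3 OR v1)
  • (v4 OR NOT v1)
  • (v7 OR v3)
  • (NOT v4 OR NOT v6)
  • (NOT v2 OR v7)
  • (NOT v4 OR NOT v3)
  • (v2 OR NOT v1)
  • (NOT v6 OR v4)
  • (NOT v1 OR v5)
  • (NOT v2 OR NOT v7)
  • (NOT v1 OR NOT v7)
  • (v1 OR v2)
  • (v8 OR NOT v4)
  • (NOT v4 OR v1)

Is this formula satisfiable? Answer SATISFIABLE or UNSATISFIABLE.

v1 = True:
  propagation gives v3=False, v4=True, v7=True; an empty clause results — contradiction.
v1 = False:
  propagation gives v4=True; an empty clause results — contradiction.
Every branch closes, so no satisfying assignment exists.

UNSATISFIABLE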